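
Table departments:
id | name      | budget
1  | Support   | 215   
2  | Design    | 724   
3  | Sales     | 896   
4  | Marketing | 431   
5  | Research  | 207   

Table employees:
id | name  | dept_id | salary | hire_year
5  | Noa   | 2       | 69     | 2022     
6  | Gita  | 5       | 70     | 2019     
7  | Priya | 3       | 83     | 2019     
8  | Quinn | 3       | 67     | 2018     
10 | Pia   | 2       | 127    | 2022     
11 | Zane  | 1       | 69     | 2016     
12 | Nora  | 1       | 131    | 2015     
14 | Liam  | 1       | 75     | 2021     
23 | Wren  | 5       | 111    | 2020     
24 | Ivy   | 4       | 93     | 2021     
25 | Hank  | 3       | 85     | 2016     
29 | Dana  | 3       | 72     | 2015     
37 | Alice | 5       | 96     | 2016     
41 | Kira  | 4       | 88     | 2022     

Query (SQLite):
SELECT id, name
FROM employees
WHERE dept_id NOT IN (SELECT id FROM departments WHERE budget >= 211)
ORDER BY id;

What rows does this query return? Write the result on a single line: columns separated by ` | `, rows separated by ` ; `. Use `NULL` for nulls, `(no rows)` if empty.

Inner query: departments.id where budget >= 211.
Outer: keep employees rows whose dept_id is not in that set.
Inner query → {1, 2, 3, 4}

6 | Gita ; 23 | Wren ; 37 | Alice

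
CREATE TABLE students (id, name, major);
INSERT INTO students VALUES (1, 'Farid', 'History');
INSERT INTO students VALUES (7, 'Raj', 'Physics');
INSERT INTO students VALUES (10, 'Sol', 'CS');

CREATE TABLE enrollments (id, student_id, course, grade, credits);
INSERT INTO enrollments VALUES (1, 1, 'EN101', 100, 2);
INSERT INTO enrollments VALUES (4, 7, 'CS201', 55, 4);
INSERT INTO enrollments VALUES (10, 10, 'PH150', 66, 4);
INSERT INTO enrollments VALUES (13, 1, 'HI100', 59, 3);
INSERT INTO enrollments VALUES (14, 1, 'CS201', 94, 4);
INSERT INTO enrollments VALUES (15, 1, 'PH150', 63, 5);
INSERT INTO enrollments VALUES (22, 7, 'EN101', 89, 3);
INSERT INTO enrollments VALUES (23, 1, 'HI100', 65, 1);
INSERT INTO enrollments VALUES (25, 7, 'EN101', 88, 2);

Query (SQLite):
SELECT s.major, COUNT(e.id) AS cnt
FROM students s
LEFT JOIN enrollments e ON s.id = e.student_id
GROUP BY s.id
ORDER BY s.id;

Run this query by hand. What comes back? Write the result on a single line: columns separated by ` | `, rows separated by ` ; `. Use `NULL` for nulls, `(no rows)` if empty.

LEFT JOIN keeps every students row; unmatched ones get NULL for enrollments columns.
Group by students.id and compute COUNT(e.id). COUNT(col) of an all-NULL group is 0.
  1: ids {1, 13, 14, 15, 23} → COUNT(e.id)=5
  7: ids {4, 22, 25} → COUNT(e.id)=3
  10: ids {10} → COUNT(e.id)=1

History | 5 ; Physics | 3 ; CS | 1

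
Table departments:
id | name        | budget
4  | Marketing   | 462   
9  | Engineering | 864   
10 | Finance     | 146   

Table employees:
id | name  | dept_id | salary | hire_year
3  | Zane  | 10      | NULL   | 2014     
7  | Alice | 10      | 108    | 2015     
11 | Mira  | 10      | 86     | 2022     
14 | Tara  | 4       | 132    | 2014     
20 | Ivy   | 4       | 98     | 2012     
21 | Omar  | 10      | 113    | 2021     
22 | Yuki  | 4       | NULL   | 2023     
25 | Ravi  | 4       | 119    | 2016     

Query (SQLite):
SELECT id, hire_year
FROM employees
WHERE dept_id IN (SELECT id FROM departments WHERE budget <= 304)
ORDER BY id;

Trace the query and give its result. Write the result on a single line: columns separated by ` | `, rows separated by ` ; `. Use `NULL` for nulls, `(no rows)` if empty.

Inner query: departments.id where budget <= 304.
Outer: keep employees rows whose dept_id is in that set.
Inner query → {10}

3 | 2014 ; 7 | 2015 ; 11 | 2022 ; 21 | 2021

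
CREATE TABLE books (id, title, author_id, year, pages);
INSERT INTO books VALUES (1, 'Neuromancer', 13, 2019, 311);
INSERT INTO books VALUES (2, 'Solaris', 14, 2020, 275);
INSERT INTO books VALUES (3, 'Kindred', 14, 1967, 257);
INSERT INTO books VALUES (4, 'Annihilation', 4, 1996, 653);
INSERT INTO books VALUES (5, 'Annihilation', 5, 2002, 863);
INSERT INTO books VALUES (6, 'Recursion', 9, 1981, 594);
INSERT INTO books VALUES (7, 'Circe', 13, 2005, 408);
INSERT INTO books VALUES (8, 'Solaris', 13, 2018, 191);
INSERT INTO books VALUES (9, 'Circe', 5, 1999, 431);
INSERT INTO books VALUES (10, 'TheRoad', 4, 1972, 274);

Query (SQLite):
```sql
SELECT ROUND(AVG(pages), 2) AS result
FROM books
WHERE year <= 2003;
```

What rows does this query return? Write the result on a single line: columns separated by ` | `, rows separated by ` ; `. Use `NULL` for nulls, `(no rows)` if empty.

512

Rows where year <= 2003 → pages values: [257, 653, 863, 594, 431, 274].
AVG = 3072 / 6 (rounded to 2 dp).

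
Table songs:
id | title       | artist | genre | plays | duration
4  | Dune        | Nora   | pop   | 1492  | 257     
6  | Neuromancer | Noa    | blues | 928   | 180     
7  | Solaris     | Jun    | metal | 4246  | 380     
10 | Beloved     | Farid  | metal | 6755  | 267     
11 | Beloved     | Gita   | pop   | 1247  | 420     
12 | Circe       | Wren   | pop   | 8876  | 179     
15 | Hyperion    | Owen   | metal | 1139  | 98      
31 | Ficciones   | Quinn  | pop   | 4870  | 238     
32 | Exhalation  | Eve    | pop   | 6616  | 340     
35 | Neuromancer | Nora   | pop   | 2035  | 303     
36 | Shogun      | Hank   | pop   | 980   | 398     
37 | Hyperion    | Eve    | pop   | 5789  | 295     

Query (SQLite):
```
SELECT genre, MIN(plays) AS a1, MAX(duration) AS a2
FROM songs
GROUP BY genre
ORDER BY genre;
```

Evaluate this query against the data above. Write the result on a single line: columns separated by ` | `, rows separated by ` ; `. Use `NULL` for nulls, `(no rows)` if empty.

Group songs by genre.
Per group compute: MIN(plays), MAX(duration).
  blues: ids {6} → MIN(plays)=928, MAX(duration)=180
  metal: ids {7, 10, 15} → MIN(plays)=1139, MAX(duration)=380
  pop: ids {4, 11, 12, 31, 32, 35, 36, 37} → MIN(plays)=980, MAX(duration)=420

blues | 928 | 180 ; metal | 1139 | 380 ; pop | 980 | 420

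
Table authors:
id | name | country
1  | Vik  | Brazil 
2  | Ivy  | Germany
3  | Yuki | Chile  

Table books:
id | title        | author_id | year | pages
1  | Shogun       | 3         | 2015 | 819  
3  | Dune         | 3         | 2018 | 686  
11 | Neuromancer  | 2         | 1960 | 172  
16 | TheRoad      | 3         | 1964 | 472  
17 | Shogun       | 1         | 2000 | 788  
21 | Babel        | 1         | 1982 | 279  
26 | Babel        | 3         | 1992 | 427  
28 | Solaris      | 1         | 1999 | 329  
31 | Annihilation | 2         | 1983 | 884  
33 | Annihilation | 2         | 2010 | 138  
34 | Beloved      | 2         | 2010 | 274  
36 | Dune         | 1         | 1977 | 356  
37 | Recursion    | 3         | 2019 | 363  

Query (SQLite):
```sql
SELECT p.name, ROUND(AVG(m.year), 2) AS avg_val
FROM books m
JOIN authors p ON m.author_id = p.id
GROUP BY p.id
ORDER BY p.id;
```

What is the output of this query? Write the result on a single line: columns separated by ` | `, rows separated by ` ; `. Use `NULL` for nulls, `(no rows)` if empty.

Join each books row to its authors via author_id.
Group joined rows by authors.id; compute ROUND(AVG(m.year), 2) per group.
  1: ids {17, 21, 28, 36} → ROUND(AVG(m.year), 2)=1989.5
  2: ids {11, 31, 33, 34} → ROUND(AVG(m.year), 2)=1990.75
  3: ids {1, 3, 16, 26, 37} → ROUND(AVG(m.year), 2)=2001.6

Vik | 1989.5 ; Ivy | 1990.75 ; Yuki | 2001.6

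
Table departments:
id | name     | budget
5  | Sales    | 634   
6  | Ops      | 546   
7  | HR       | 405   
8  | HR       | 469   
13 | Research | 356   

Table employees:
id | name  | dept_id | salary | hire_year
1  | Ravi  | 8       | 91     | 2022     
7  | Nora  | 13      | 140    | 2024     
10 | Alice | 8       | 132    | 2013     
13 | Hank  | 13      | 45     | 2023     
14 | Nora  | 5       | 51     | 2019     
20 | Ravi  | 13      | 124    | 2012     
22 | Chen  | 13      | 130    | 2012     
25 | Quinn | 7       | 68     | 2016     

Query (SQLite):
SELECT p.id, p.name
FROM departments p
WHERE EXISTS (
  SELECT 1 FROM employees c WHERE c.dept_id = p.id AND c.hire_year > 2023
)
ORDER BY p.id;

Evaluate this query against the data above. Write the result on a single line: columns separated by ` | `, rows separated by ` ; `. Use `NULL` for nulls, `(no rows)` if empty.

For each departments row, check whether any employees with matching dept_id has hire_year > 2023.
Keep rows where that is true.

13 | Research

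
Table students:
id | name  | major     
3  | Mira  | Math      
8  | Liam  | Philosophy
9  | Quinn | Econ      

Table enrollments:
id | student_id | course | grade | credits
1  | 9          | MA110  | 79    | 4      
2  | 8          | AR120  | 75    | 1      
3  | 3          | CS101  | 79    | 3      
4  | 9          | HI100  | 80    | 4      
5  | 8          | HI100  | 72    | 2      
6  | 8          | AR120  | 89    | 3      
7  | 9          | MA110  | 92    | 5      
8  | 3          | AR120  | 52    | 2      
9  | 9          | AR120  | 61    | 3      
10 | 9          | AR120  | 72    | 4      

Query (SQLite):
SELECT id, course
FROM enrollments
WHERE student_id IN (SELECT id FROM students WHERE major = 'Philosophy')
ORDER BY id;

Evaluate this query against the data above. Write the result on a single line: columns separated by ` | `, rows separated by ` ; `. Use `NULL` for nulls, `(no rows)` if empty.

2 | AR120 ; 5 | HI100 ; 6 | AR120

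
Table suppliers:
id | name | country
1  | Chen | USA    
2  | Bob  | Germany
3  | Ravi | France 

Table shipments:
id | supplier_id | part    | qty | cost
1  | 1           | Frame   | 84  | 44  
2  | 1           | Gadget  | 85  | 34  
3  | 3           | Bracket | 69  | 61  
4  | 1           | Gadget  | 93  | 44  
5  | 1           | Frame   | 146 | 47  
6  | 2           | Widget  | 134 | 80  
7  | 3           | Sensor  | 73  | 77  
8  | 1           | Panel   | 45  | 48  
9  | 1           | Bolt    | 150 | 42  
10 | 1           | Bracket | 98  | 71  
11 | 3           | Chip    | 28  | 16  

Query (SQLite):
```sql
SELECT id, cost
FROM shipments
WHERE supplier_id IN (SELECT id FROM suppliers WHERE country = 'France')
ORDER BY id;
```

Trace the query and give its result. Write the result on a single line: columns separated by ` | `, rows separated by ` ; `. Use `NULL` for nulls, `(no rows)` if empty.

3 | 61 ; 7 | 77 ; 11 | 16

Inner query: suppliers.id where country = 'France'.
Outer: keep shipments rows whose supplier_id is in that set.
Inner query → {3}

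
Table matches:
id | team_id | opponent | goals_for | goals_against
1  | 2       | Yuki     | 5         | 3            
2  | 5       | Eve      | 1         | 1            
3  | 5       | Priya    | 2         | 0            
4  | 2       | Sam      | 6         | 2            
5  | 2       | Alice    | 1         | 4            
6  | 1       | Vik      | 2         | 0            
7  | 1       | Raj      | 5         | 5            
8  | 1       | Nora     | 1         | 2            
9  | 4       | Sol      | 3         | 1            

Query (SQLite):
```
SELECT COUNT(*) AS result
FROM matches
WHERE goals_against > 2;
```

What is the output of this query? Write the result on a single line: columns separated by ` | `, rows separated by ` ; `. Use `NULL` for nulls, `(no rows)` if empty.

Rows where goals_against > 2 → goals_against values: [3, 4, 5].
COUNT(*) counts rows → 3.

3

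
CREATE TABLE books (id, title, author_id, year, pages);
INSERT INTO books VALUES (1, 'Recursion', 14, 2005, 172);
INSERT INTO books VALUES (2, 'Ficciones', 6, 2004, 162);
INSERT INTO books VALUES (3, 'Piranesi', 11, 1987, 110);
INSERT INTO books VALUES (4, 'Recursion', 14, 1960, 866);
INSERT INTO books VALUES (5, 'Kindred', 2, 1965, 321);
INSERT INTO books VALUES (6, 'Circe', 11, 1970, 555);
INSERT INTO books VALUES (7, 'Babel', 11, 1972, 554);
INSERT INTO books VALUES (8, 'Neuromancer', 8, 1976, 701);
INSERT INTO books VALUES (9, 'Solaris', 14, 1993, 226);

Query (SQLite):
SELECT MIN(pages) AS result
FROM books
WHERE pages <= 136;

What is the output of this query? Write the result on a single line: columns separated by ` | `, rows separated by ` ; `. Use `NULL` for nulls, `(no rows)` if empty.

110

Rows where pages <= 136 → pages values: [110].
MIN of non-NULL values = 110.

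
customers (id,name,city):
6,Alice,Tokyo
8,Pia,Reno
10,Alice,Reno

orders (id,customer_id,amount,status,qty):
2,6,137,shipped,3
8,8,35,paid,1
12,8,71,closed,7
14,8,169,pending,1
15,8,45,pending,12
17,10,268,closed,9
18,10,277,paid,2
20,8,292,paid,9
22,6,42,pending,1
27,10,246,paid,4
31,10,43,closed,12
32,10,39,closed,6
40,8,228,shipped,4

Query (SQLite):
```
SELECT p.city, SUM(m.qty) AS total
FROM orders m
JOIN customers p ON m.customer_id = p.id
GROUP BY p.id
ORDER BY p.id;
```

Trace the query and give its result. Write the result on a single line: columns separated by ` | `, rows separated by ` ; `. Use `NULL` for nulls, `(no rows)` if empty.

Tokyo | 4 ; Reno | 34 ; Reno | 33

Join each orders row to its customers via customer_id.
Group joined rows by customers.id; compute SUM(m.qty) per group.
  6: ids {2, 22} → SUM(m.qty)=4
  8: ids {8, 12, 14, 15, 20, 40} → SUM(m.qty)=34
  10: ids {17, 18, 27, 31, 32} → SUM(m.qty)=33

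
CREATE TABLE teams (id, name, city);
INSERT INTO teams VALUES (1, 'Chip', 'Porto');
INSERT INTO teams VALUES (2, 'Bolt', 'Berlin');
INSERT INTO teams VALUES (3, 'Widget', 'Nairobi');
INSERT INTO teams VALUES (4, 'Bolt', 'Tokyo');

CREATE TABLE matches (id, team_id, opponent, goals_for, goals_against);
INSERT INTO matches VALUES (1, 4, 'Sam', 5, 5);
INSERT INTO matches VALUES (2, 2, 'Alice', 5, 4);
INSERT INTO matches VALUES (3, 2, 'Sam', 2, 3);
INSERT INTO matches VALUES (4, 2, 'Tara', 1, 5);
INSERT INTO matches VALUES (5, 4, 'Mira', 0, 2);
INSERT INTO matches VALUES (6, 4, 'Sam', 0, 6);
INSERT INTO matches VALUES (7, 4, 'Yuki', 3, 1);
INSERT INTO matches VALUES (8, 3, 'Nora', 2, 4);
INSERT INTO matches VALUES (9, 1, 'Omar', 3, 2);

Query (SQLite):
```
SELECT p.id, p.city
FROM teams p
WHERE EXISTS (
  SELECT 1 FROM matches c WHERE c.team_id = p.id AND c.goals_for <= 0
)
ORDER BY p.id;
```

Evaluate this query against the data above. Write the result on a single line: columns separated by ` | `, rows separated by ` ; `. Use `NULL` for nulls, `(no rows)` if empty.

4 | Tokyo

For each teams row, check whether any matches with matching team_id has goals_for <= 0.
Keep rows where that is true.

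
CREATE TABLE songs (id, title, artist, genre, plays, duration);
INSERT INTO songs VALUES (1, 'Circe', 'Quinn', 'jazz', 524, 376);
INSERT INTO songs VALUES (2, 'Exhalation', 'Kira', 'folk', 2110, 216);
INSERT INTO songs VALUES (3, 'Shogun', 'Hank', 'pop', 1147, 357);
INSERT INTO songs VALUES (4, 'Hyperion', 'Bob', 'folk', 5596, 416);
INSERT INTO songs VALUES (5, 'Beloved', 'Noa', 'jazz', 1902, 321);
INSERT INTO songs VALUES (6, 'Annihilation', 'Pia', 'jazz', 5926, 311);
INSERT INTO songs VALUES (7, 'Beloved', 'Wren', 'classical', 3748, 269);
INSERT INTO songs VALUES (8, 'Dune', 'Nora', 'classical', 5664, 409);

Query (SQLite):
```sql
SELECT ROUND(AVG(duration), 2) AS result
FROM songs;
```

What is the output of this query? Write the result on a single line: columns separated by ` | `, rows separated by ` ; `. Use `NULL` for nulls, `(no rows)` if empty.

All duration values: [376, 216, 357, 416, 321, 311, 269, 409].
AVG = 2675 / 8 (rounded to 2 dp).

334.38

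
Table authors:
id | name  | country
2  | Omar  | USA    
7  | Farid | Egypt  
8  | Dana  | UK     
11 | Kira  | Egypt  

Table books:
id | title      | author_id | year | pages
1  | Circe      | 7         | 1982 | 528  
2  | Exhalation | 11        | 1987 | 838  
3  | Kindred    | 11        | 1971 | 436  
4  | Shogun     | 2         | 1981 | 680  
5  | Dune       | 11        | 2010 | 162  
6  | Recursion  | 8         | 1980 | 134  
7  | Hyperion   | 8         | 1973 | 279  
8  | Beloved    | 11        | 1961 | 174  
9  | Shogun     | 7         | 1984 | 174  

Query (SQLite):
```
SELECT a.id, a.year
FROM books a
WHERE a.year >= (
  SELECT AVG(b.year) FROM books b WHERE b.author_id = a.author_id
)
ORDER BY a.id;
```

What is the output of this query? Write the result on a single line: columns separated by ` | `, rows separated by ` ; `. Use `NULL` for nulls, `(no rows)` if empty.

For each books row a, compute AVG(year) over rows sharing a.author_id.
Keep row a if a.year >= that per-group AVG.
  author_id=2: AVG(year) = 1981.0
  author_id=7: AVG(year) = 1983.0
  author_id=8: AVG(year) = 1976.5
  author_id=11: AVG(year) = 1982.25

2 | 1987 ; 4 | 1981 ; 5 | 2010 ; 6 | 1980 ; 9 | 1984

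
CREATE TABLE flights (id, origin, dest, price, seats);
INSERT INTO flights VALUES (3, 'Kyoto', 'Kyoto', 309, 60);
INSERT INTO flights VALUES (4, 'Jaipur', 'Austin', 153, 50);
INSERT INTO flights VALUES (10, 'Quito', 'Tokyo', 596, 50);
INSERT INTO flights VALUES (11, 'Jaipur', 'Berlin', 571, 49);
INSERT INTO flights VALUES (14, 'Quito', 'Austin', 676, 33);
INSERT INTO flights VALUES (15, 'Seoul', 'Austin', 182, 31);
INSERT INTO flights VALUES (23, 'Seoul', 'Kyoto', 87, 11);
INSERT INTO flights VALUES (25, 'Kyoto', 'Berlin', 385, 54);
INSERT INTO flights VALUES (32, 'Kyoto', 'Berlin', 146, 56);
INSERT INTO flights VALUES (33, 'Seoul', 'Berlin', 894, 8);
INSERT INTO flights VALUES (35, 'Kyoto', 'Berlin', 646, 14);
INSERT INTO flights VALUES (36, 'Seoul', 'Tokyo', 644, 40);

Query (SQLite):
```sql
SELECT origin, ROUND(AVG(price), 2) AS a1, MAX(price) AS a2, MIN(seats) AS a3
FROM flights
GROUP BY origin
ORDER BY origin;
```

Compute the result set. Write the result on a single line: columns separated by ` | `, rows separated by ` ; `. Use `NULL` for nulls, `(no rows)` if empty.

Jaipur | 362 | 571 | 49 ; Kyoto | 371.5 | 646 | 14 ; Quito | 636 | 676 | 33 ; Seoul | 451.75 | 894 | 8

Group flights by origin.
Per group compute: ROUND(AVG(price), 2), MAX(price), MIN(seats).
  Jaipur: ids {4, 11} → ROUND(AVG(price), 2)=362, MAX(price)=571, MIN(seats)=49
  Kyoto: ids {3, 25, 32, 35} → ROUND(AVG(price), 2)=371.5, MAX(price)=646, MIN(seats)=14
  Quito: ids {10, 14} → ROUND(AVG(price), 2)=636, MAX(price)=676, MIN(seats)=33
  Seoul: ids {15, 23, 33, 36} → ROUND(AVG(price), 2)=451.75, MAX(price)=894, MIN(seats)=8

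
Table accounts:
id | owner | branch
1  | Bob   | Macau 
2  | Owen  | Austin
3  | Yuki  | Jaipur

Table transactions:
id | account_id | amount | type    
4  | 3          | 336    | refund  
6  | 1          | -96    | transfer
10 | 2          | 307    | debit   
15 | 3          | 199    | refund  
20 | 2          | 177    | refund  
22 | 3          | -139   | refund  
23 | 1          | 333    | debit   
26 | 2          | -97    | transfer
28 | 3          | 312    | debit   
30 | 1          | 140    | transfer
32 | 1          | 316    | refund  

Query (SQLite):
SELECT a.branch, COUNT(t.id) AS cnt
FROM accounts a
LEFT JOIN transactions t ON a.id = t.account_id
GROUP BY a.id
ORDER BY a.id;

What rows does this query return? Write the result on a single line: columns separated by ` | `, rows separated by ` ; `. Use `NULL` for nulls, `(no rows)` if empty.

Macau | 4 ; Austin | 3 ; Jaipur | 4

LEFT JOIN keeps every accounts row; unmatched ones get NULL for transactions columns.
Group by accounts.id and compute COUNT(t.id). COUNT(col) of an all-NULL group is 0.
  1: ids {6, 23, 30, 32} → COUNT(t.id)=4
  2: ids {10, 20, 26} → COUNT(t.id)=3
  3: ids {4, 15, 22, 28} → COUNT(t.id)=4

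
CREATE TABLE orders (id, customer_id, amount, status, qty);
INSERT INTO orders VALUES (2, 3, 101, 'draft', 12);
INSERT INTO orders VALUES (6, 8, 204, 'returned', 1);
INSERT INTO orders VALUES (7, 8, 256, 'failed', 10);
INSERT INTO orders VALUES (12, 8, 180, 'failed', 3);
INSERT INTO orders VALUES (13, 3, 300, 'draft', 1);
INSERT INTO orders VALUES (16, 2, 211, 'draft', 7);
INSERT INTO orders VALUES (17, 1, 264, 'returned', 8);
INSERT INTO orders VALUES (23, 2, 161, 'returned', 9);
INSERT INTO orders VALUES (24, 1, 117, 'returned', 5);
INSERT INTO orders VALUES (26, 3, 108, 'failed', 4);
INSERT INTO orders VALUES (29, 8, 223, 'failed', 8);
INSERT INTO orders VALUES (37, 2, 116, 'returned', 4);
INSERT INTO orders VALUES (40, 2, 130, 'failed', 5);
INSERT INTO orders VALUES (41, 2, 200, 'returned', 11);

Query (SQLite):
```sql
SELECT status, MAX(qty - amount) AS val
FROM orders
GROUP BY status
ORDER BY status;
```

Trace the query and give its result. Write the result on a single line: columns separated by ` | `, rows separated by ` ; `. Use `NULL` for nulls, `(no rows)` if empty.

draft | -89 ; failed | -104 ; returned | -112

For each row compute qty - amount.
Group by status; take MAX of the expression per group.
  draft: ids {2, 13, 16} → MAX(qty - amount)=-89
  failed: ids {7, 12, 26, 29, 40} → MAX(qty - amount)=-104
  returned: ids {6, 17, 23, 24, 37, 41} → MAX(qty - amount)=-112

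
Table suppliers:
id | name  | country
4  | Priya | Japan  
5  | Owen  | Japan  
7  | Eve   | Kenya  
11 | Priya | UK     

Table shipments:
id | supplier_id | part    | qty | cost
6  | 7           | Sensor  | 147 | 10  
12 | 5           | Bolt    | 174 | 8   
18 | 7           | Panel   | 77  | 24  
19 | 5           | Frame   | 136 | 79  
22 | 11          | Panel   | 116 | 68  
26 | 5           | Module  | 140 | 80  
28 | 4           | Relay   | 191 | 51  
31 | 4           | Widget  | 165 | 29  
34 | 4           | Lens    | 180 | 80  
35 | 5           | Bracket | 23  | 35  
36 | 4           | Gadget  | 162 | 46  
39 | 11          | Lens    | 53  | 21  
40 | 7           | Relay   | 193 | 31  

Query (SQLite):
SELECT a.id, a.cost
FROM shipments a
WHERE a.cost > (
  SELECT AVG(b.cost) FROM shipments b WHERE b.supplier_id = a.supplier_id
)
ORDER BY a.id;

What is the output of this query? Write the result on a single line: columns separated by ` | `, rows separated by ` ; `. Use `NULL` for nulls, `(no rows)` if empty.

18 | 24 ; 19 | 79 ; 22 | 68 ; 26 | 80 ; 34 | 80 ; 40 | 31

For each shipments row a, compute AVG(cost) over rows sharing a.supplier_id.
Keep row a if a.cost > that per-group AVG.
  supplier_id=4: AVG(cost) = 51.5
  supplier_id=5: AVG(cost) = 50.5
  supplier_id=7: AVG(cost) = 21.666667
  supplier_id=11: AVG(cost) = 44.5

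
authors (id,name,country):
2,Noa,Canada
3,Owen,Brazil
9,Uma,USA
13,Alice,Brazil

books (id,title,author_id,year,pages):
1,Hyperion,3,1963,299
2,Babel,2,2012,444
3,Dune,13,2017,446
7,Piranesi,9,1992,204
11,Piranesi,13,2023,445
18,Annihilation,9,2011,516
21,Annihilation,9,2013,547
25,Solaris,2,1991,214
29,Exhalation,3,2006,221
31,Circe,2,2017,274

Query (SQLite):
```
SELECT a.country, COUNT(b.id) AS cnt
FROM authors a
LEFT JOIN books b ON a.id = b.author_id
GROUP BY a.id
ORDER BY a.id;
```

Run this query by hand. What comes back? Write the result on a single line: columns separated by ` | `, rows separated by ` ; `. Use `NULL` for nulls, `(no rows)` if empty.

Canada | 3 ; Brazil | 2 ; USA | 3 ; Brazil | 2

LEFT JOIN keeps every authors row; unmatched ones get NULL for books columns.
Group by authors.id and compute COUNT(b.id). COUNT(col) of an all-NULL group is 0.
  2: ids {2, 25, 31} → COUNT(b.id)=3
  3: ids {1, 29} → COUNT(b.id)=2
  9: ids {7, 18, 21} → COUNT(b.id)=3
  13: ids {3, 11} → COUNT(b.id)=2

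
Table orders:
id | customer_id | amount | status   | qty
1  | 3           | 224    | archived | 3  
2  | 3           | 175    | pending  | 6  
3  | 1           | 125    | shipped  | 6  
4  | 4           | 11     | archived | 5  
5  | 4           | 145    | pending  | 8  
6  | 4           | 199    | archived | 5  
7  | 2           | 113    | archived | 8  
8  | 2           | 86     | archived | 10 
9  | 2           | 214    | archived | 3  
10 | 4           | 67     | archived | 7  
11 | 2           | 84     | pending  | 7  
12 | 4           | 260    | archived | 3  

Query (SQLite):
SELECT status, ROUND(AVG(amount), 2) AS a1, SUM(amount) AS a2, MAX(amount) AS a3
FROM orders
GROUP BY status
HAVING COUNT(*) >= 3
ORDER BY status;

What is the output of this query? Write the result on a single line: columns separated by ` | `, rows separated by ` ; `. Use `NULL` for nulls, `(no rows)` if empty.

archived | 146.75 | 1174 | 260 ; pending | 134.67 | 404 | 175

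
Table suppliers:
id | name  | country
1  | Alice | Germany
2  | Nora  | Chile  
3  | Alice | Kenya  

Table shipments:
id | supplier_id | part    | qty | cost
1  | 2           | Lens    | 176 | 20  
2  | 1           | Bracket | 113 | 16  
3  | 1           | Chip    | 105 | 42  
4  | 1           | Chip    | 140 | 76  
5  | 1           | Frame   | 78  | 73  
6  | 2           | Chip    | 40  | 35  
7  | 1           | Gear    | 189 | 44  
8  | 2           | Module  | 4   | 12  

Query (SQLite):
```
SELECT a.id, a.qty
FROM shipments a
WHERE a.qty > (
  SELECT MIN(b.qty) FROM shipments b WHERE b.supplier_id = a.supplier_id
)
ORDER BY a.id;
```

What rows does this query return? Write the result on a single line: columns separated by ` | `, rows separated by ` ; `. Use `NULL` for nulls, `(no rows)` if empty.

1 | 176 ; 2 | 113 ; 3 | 105 ; 4 | 140 ; 6 | 40 ; 7 | 189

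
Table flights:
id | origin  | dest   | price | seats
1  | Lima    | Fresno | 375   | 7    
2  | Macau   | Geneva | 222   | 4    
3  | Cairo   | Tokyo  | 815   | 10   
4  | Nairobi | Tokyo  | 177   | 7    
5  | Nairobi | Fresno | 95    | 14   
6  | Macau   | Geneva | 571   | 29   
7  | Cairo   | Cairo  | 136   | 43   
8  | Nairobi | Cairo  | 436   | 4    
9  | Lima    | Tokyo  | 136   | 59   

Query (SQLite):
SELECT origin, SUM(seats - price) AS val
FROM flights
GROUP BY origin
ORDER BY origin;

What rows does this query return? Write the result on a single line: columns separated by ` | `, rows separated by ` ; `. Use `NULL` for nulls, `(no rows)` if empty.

Cairo | -898 ; Lima | -445 ; Macau | -760 ; Nairobi | -683

For each row compute seats - price.
Group by origin; take SUM of the expression per group.
  Cairo: ids {3, 7} → SUM(seats - price)=-898
  Lima: ids {1, 9} → SUM(seats - price)=-445
  Macau: ids {2, 6} → SUM(seats - price)=-760
  Nairobi: ids {4, 5, 8} → SUM(seats - price)=-683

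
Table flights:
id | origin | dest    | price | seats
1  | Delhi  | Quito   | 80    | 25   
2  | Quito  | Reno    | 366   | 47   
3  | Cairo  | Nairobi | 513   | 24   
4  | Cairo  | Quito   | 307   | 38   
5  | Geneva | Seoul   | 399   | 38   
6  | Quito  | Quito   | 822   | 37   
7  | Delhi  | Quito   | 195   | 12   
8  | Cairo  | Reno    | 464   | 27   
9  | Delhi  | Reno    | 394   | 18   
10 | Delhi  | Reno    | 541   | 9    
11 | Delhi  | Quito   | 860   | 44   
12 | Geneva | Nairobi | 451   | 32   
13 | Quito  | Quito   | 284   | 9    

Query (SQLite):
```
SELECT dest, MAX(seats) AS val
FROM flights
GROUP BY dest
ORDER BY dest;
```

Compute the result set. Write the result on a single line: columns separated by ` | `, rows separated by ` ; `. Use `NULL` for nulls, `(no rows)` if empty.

Partition flights by dest; compute MAX(seats) within each group.
  Nairobi: ids {3, 12} → MAX(seats)=32
  Quito: ids {1, 4, 6, 7, 11, 13} → MAX(seats)=44
  Reno: ids {2, 8, 9, 10} → MAX(seats)=47
  Seoul: ids {5} → MAX(seats)=38

Nairobi | 32 ; Quito | 44 ; Reno | 47 ; Seoul | 38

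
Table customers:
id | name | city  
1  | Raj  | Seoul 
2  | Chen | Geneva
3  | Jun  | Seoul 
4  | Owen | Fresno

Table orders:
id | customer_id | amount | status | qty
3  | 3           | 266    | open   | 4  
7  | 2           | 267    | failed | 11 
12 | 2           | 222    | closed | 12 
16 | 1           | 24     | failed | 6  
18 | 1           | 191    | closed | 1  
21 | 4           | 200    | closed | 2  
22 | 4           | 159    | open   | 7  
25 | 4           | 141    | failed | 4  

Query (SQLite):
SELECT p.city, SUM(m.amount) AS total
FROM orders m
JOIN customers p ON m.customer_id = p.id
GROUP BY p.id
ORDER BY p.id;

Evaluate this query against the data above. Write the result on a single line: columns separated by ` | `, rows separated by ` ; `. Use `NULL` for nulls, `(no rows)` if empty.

Seoul | 215 ; Geneva | 489 ; Seoul | 266 ; Fresno | 500

Join each orders row to its customers via customer_id.
Group joined rows by customers.id; compute SUM(m.amount) per group.
  1: ids {16, 18} → SUM(m.amount)=215
  2: ids {7, 12} → SUM(m.amount)=489
  3: ids {3} → SUM(m.amount)=266
  4: ids {21, 22, 25} → SUM(m.amount)=500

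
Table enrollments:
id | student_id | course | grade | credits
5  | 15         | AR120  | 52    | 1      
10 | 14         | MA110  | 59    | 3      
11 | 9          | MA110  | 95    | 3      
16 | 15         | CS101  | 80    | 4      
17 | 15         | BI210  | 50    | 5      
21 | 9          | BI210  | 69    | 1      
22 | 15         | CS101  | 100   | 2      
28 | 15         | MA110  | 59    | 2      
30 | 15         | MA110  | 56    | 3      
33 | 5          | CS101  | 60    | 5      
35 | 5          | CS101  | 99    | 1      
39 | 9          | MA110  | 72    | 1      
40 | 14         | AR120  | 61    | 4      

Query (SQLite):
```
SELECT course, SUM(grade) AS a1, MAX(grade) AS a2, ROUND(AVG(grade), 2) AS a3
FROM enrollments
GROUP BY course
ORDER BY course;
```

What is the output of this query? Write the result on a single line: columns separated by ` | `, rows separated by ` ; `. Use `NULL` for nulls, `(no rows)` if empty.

AR120 | 113 | 61 | 56.5 ; BI210 | 119 | 69 | 59.5 ; CS101 | 339 | 100 | 84.75 ; MA110 | 341 | 95 | 68.2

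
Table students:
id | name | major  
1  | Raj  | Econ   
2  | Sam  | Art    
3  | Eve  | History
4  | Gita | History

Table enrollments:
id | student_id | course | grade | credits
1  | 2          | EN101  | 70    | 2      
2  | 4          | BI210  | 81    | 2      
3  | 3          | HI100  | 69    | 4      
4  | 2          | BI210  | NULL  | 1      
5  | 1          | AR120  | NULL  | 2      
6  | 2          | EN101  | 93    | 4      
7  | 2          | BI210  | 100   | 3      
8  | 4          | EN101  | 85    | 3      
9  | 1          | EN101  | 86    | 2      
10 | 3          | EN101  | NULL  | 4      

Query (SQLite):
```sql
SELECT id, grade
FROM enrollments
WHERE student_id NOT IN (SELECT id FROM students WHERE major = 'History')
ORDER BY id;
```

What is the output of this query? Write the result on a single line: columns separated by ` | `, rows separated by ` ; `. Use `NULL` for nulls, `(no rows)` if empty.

1 | 70 ; 4 | NULL ; 5 | NULL ; 6 | 93 ; 7 | 100 ; 9 | 86

Inner query: students.id where major = 'History'.
Outer: keep enrollments rows whose student_id is not in that set.
Inner query → {3, 4}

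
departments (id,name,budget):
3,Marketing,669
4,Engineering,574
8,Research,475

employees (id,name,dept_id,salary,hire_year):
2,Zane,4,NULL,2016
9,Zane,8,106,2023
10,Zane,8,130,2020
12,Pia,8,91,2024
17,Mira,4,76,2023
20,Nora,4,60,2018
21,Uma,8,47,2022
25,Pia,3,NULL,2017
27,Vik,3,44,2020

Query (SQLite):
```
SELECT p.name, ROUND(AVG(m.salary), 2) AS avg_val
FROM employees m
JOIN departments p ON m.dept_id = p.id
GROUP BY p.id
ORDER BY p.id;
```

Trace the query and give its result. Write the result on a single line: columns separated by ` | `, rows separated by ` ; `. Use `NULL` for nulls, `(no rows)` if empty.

Join each employees row to its departments via dept_id.
Group joined rows by departments.id; compute ROUND(AVG(m.salary), 2) per group.
  3: ids {25, 27} → ROUND(AVG(m.salary), 2)=44
  4: ids {2, 17, 20} → ROUND(AVG(m.salary), 2)=68
  8: ids {9, 10, 12, 21} → ROUND(AVG(m.salary), 2)=93.5

Marketing | 44 ; Engineering | 68 ; Research | 93.5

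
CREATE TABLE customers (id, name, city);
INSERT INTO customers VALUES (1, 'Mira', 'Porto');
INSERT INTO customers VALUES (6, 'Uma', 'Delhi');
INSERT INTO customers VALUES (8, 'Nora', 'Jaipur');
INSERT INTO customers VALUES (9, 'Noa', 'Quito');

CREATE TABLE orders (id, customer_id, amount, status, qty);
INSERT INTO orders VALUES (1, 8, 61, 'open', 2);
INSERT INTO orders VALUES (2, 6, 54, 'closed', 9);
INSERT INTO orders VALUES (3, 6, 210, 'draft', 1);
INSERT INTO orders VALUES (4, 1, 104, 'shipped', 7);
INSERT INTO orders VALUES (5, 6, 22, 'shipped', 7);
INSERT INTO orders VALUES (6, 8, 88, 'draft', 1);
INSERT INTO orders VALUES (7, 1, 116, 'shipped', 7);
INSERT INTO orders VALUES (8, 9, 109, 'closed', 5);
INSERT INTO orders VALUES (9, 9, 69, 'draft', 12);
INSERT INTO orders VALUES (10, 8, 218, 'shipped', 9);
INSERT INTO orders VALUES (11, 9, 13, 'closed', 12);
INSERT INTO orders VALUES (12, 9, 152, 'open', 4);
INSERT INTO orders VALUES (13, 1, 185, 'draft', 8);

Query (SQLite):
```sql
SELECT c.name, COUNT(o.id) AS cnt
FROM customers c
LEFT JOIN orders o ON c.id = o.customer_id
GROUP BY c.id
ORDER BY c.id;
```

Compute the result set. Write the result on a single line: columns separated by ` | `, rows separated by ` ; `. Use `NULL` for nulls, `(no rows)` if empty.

Mira | 3 ; Uma | 3 ; Nora | 3 ; Noa | 4

LEFT JOIN keeps every customers row; unmatched ones get NULL for orders columns.
Group by customers.id and compute COUNT(o.id). COUNT(col) of an all-NULL group is 0.
  1: ids {4, 7, 13} → COUNT(o.id)=3
  6: ids {2, 3, 5} → COUNT(o.id)=3
  8: ids {1, 6, 10} → COUNT(o.id)=3
  9: ids {8, 9, 11, 12} → COUNT(o.id)=4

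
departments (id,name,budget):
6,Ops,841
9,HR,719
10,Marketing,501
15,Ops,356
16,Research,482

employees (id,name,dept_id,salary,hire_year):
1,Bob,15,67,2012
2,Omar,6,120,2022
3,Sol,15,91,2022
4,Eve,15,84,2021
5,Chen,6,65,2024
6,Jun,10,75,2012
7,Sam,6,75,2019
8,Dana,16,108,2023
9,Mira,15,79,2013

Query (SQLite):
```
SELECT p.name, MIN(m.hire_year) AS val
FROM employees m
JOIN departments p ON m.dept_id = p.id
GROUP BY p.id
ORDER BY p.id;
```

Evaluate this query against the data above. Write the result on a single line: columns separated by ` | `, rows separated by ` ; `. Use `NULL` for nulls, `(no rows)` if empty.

Ops | 2019 ; Marketing | 2012 ; Ops | 2012 ; Research | 2023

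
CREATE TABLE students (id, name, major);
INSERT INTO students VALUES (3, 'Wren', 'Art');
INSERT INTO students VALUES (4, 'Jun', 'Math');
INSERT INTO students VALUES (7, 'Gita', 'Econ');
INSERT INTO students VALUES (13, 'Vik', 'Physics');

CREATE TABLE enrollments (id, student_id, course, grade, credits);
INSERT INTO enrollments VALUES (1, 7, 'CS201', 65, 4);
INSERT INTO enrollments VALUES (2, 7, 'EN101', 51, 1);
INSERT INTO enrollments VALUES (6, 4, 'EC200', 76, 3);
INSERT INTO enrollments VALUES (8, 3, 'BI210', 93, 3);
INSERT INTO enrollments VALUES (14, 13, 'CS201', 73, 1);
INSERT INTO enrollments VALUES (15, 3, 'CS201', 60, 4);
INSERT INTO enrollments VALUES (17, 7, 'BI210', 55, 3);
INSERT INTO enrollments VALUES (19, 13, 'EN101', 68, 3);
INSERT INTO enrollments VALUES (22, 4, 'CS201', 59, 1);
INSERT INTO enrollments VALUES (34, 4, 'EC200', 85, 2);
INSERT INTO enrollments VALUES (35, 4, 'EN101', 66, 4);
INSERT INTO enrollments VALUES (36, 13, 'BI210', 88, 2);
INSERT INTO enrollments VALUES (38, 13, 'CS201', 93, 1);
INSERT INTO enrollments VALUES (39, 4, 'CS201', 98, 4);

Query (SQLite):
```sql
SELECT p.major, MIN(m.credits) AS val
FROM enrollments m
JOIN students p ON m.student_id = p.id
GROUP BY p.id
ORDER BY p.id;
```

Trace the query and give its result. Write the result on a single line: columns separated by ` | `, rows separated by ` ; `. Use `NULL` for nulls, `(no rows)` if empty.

Join each enrollments row to its students via student_id.
Group joined rows by students.id; compute MIN(m.credits) per group.
  3: ids {8, 15} → MIN(m.credits)=3
  4: ids {6, 22, 34, 35, 39} → MIN(m.credits)=1
  7: ids {1, 2, 17} → MIN(m.credits)=1
  13: ids {14, 19, 36, 38} → MIN(m.credits)=1

Art | 3 ; Math | 1 ; Econ | 1 ; Physics | 1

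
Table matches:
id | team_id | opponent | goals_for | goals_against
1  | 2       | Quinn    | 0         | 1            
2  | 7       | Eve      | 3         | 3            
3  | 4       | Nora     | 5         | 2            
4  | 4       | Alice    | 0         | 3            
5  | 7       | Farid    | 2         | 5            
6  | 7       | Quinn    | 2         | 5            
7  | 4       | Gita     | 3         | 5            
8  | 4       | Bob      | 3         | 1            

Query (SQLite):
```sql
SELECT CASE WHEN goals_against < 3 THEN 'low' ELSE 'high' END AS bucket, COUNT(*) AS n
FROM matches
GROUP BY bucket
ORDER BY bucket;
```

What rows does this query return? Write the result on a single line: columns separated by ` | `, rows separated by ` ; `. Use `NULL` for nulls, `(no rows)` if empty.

high | 5 ; low | 3

Bucket rows by goals_against < 3 → 'low' else 'high'; count each bucket.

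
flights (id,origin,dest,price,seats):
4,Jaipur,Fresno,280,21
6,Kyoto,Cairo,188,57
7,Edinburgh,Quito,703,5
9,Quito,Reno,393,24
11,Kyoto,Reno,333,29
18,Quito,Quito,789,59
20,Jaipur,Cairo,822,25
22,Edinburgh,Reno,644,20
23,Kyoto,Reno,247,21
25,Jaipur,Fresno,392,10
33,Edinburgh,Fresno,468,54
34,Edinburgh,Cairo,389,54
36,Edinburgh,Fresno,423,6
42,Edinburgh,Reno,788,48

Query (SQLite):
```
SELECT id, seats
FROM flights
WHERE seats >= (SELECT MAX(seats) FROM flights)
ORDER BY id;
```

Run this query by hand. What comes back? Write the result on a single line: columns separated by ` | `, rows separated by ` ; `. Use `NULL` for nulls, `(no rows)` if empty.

18 | 59

Scalar subquery: MAX(seats) over all flights rows = 59.
Keep rows where seats >= that value.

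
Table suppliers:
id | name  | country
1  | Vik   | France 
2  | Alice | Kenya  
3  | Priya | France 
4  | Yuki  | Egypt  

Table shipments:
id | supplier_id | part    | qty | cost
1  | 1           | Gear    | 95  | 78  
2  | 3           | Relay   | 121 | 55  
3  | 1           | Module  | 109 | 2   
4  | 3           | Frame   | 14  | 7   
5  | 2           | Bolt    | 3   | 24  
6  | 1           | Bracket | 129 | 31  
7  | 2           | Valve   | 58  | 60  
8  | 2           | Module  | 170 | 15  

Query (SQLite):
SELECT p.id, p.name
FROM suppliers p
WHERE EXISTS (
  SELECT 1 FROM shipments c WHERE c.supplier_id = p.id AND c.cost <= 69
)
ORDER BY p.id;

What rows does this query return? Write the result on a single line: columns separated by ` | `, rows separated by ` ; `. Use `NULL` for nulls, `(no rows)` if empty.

For each suppliers row, check whether any shipments with matching supplier_id has cost <= 69.
Keep rows where that is true.

1 | Vik ; 2 | Alice ; 3 | Priya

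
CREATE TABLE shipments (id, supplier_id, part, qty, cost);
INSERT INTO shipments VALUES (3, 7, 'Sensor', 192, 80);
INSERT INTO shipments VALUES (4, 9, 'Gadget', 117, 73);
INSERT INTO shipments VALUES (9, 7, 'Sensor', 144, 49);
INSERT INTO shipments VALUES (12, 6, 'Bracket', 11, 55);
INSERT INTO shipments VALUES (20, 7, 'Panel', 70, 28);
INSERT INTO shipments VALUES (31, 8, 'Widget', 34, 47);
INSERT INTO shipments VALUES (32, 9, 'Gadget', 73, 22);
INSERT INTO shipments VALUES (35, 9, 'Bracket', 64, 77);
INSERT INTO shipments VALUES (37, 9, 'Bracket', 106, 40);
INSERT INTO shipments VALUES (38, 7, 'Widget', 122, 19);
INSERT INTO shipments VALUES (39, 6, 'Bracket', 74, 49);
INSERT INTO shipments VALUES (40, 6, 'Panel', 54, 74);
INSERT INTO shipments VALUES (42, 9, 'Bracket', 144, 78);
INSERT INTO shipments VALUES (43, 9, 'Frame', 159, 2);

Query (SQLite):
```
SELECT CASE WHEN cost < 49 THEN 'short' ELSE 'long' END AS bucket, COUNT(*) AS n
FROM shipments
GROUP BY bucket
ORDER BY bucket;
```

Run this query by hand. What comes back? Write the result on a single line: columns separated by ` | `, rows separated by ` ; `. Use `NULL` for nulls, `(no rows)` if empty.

Bucket rows by cost < 49 → 'short' else 'long'; count each bucket.

long | 8 ; short | 6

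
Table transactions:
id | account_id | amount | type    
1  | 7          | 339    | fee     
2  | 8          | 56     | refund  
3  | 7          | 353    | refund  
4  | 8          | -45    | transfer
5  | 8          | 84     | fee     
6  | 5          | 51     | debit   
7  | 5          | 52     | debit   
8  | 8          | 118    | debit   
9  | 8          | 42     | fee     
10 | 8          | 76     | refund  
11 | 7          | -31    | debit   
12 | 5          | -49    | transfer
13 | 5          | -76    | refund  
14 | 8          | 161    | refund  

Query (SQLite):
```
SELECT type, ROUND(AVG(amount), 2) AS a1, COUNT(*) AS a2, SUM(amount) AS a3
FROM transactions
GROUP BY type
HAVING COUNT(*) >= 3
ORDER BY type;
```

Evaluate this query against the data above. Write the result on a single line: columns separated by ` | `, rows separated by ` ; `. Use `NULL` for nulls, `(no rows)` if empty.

debit | 47.5 | 4 | 190 ; fee | 155 | 3 | 465 ; refund | 114 | 5 | 570

Group transactions by type.
Per group compute: ROUND(AVG(amount), 2), COUNT(*), SUM(amount).
HAVING: drop groups with fewer than 3 rows.
  debit: ids {6, 7, 8, 11} → ROUND(AVG(amount), 2)=47.5, COUNT(*)=4, SUM(amount)=190
  fee: ids {1, 5, 9} → ROUND(AVG(amount), 2)=155, COUNT(*)=3, SUM(amount)=465
  refund: ids {2, 3, 10, 13, 14} → ROUND(AVG(amount), 2)=114, COUNT(*)=5, SUM(amount)=570
  transfer: ids {4, 12} → ROUND(AVG(amount), 2)=-47, COUNT(*)=2, SUM(amount)=-94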